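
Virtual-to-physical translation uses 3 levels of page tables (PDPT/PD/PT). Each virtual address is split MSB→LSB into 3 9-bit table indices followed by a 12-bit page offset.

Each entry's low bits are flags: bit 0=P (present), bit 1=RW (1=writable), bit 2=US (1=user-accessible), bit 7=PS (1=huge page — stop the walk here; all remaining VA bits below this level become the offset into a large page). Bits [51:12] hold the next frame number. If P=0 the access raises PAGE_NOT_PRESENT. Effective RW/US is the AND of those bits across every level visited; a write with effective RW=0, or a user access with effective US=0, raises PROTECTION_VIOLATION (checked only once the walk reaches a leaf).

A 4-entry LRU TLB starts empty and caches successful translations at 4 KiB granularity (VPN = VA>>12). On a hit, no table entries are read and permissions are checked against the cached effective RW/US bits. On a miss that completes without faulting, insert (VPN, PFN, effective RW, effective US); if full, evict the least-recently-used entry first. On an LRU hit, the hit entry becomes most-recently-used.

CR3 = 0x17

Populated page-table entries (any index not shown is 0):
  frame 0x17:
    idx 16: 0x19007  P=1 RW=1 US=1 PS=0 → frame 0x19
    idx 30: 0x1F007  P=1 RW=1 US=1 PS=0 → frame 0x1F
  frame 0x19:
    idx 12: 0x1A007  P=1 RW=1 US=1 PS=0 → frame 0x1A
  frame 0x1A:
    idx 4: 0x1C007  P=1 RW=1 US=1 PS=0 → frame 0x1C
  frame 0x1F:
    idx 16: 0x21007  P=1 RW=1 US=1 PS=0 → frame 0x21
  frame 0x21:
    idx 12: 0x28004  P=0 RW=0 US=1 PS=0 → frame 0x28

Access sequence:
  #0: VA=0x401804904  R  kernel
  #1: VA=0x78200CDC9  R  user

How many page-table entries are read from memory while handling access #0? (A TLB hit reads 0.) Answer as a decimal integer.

Walk each access:
#0 VA=0x401804904 (r,kernel):
  L0: frame=0x17 idx=16 entry=0x19007 [P=1 RW=1 US=1 PS=0]
  L1: frame=0x19 idx=12 entry=0x1A007 [P=1 RW=1 US=1 PS=0]
  L2: frame=0x1A idx=4 entry=0x1C007 [P=1 RW=1 US=1 PS=0]
  → PA=0x1C904  (3 entries read)
#1 VA=0x78200CDC9 (r,user):
  L0: frame=0x17 idx=30 entry=0x1F007 [P=1 RW=1 US=1 PS=0]
  L1: frame=0x1F idx=16 entry=0x21007 [P=1 RW=1 US=1 PS=0]
  L2: frame=0x21 idx=12 entry=0x28004 [P=0 RW=0 US=1 PS=0]
  → PAGE_NOT_PRESENT  (3 entries read)

Entries read for #0: 3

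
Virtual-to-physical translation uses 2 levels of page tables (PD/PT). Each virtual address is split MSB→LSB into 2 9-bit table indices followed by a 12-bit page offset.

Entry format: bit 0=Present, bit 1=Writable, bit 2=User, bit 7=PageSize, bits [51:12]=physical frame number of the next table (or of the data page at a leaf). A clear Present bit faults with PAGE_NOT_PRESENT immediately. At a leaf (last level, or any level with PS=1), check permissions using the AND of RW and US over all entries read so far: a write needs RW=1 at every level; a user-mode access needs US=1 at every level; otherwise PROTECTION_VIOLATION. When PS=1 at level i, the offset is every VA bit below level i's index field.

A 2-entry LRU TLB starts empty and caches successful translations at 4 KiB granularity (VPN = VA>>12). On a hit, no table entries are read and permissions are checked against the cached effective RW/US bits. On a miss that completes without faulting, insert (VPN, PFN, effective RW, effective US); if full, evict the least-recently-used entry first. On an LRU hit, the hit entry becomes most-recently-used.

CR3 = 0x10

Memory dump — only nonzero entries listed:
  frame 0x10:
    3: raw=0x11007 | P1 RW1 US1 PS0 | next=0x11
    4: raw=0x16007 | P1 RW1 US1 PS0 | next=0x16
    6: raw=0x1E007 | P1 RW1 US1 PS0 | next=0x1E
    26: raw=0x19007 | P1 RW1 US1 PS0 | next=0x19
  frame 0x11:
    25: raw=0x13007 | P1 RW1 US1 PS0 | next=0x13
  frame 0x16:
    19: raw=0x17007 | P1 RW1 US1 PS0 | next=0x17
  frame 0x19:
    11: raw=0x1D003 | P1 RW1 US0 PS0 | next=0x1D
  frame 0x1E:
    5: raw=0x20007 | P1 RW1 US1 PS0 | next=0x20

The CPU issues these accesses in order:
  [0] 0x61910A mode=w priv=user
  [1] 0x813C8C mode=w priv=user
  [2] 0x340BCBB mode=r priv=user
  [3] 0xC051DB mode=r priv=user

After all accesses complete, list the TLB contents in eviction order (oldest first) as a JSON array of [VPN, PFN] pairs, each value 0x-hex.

Trace:
#0 VA=0x61910A (w,user):
  lvl0: tbl 0x10, slot 3 ⇒ 0x11007 (P1/RW1/US1/PS0)
  lvl1: tbl 0x11, slot 25 ⇒ 0x13007 (P1/RW1/US1/PS0)
  ✓ 0x1310A  — 2 lookups
#1 VA=0x813C8C (w,user):
  lvl0: tbl 0x10, slot 4 ⇒ 0x16007 (P1/RW1/US1/PS0)
  lvl1: tbl 0x16, slot 19 ⇒ 0x17007 (P1/RW1/US1/PS0)
  ✓ 0x17C8C  — 2 lookups
#2 VA=0x340BCBB (r,user):
  lvl0: tbl 0x10, slot 26 ⇒ 0x19007 (P1/RW1/US1/PS0)
  lvl1: tbl 0x19, slot 11 ⇒ 0x1D003 (P1/RW1/US0/PS0)
  ✗ PROTECTION_VIOLATION  [2 reads]
#3 VA=0xC051DB (r,user):
  lvl0: tbl 0x10, slot 6 ⇒ 0x1E007 (P1/RW1/US1/PS0)
  lvl1: tbl 0x1E, slot 5 ⇒ 0x20007 (P1/RW1/US1/PS0)
  ✓ 0x201DB  — 2 lookups

TLB: [["0x813", "0x17"], ["0xC05", "0x20"]]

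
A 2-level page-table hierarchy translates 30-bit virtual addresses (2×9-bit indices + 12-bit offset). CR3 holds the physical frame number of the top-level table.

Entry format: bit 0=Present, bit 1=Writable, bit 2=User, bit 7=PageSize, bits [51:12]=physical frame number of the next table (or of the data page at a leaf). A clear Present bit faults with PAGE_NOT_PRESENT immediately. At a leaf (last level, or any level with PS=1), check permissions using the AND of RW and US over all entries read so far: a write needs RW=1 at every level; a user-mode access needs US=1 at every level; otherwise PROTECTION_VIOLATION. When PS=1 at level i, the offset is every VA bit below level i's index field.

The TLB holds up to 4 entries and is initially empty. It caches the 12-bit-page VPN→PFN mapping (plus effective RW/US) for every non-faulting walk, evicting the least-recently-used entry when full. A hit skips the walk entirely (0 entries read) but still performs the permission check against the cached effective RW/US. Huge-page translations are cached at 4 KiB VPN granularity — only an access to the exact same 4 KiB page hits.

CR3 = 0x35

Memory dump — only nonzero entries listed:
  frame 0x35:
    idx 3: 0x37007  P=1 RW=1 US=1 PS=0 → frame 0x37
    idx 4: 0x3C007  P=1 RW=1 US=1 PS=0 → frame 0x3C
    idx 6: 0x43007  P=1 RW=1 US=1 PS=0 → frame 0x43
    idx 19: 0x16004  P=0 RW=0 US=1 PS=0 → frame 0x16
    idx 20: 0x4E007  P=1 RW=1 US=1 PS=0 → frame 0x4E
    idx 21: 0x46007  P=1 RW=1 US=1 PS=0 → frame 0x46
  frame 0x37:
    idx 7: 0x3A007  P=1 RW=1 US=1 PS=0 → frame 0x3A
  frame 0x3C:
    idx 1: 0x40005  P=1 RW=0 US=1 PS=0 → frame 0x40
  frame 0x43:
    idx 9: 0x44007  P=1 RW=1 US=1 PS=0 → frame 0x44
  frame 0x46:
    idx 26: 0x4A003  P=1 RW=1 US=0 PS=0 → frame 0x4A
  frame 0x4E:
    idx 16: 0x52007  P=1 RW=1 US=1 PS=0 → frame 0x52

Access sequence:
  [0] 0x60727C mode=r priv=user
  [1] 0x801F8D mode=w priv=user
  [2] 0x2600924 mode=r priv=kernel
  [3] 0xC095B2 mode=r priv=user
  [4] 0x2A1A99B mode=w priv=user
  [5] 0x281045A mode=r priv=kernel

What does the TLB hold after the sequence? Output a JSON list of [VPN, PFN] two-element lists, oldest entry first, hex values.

Trace:
#0 VA=0x60727C (r,user):
  [0] read 0x35 idx=3: raw=0x37007 flags P=1 W=1 U=1 S=0
  [1] read 0x37 idx=7: raw=0x3A007 flags P=1 W=1 U=1 S=0
  ⇒ phys 0x3A27C  [2 reads]
#1 VA=0x801F8D (w,user):
  [0] read 0x35 idx=4: raw=0x3C007 flags P=1 W=1 U=1 S=0
  [1] read 0x3C idx=1: raw=0x40005 flags P=1 W=0 U=1 S=0
  ⇒ fault: PROTECTION_VIOLATION  — 2 lookups
#2 VA=0x2600924 (r,kernel):
  [0] read 0x35 idx=19: raw=0x16004 flags P=0 W=0 U=1 S=0
  ⇒ fault: PAGE_NOT_PRESENT  — 1 lookups
#3 VA=0xC095B2 (r,user):
  [0] read 0x35 idx=6: raw=0x43007 flags P=1 W=1 U=1 S=0
  [1] read 0x43 idx=9: raw=0x44007 flags P=1 W=1 U=1 S=0
  ⇒ phys 0x445B2  [2 reads]
#4 VA=0x2A1A99B (w,user):
  [0] read 0x35 idx=21: raw=0x46007 flags P=1 W=1 U=1 S=0
  [1] read 0x46 idx=26: raw=0x4A003 flags P=1 W=1 U=0 S=0
  ⇒ fault: PROTECTION_VIOLATION  — 2 lookups
#5 VA=0x281045A (r,kernel):
  [0] read 0x35 idx=20: raw=0x4E007 flags P=1 W=1 U=1 S=0
  [1] read 0x4E idx=16: raw=0x52007 flags P=1 W=1 U=1 S=0
  ⇒ phys 0x5245A  [2 reads]

TLB: [["0x607", "0x3A"], ["0xC09", "0x44"], ["0x2810", "0x52"]]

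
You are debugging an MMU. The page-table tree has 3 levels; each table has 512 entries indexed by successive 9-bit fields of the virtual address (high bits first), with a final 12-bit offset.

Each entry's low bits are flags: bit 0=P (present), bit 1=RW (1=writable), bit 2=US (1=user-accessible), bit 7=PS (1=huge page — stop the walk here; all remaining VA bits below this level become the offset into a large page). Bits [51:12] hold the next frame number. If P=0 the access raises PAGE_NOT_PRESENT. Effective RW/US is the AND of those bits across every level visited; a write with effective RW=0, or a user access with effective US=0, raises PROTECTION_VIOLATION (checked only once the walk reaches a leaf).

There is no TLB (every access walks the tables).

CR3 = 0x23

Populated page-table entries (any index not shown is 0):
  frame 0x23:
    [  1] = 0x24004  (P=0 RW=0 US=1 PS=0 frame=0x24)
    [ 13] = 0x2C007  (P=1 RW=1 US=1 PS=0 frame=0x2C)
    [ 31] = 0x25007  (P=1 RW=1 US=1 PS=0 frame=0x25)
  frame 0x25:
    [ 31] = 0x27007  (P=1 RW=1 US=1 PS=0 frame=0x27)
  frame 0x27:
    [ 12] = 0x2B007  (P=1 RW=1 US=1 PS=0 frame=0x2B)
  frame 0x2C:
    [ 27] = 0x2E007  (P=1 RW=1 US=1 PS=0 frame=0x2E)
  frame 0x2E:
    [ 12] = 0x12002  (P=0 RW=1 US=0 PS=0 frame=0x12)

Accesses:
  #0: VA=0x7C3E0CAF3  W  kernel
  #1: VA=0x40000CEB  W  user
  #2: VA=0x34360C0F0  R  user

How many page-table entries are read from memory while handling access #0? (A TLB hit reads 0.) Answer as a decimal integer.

Walk each access:
#0 VA=0x7C3E0CAF3 (w,kernel):
  L0: frame=0x23 idx=31 entry=0x25007 [P=1 RW=1 US=1 PS=0]
  L1: frame=0x25 idx=31 entry=0x27007 [P=1 RW=1 US=1 PS=0]
  L2: frame=0x27 idx=12 entry=0x2B007 [P=1 RW=1 US=1 PS=0]
  ⇒ phys 0x2BAF3  [3 reads]
#1 VA=0x40000CEB (w,user):
  L0: frame=0x23 idx=1 entry=0x24004 [P=0 RW=0 US=1 PS=0]
  → PAGE_NOT_PRESENT  (1 entries read)
#2 VA=0x34360C0F0 (r,user):
  L0: frame=0x23 idx=13 entry=0x2C007 [P=1 RW=1 US=1 PS=0]
  L1: frame=0x2C idx=27 entry=0x2E007 [P=1 RW=1 US=1 PS=0]
  L2: frame=0x2E idx=12 entry=0x12002 [P=0 RW=1 US=0 PS=0]
  → PAGE_NOT_PRESENT  (3 entries read)

Entries read for #0: 3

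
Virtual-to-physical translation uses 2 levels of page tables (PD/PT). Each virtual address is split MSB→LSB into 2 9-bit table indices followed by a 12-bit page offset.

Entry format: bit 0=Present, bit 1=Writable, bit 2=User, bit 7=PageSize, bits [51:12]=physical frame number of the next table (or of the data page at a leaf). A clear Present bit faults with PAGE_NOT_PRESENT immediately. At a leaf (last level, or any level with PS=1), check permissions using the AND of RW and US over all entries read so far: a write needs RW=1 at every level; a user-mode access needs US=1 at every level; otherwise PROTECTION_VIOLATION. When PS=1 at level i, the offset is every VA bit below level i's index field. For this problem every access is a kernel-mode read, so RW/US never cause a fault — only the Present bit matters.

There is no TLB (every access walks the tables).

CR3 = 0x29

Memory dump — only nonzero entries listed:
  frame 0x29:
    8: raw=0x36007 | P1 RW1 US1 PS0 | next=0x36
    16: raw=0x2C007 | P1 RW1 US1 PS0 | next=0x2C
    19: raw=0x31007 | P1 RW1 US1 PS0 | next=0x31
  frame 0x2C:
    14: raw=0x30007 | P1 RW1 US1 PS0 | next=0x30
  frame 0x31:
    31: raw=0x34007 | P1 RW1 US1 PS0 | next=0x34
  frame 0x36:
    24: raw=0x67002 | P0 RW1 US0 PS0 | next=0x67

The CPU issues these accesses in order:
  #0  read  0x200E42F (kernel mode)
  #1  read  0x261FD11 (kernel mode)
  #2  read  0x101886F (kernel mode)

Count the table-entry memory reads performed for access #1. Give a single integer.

Walk each access:
#0 VA=0x200E42F (r,kernel):
  lvl0: tbl 0x29, slot 16 ⇒ 0x2C007 (P1/RW1/US1/PS0)
  lvl1: tbl 0x2C, slot 14 ⇒ 0x30007 (P1/RW1/US1/PS0)
  ✓ 0x3042F  — 2 lookups
#1 VA=0x261FD11 (r,kernel):
  lvl0: tbl 0x29, slot 19 ⇒ 0x31007 (P1/RW1/US1/PS0)
  lvl1: tbl 0x31, slot 31 ⇒ 0x34007 (P1/RW1/US1/PS0)
  ✓ 0x34D11  — 2 lookups
#2 VA=0x101886F (r,kernel):
  lvl0: tbl 0x29, slot 8 ⇒ 0x36007 (P1/RW1/US1/PS0)
  lvl1: tbl 0x36, slot 24 ⇒ 0x67002 (P0/RW1/US0/PS0)
  ⇒ fault: PAGE_NOT_PRESENT  — 2 lookups

Entries read for #1: 2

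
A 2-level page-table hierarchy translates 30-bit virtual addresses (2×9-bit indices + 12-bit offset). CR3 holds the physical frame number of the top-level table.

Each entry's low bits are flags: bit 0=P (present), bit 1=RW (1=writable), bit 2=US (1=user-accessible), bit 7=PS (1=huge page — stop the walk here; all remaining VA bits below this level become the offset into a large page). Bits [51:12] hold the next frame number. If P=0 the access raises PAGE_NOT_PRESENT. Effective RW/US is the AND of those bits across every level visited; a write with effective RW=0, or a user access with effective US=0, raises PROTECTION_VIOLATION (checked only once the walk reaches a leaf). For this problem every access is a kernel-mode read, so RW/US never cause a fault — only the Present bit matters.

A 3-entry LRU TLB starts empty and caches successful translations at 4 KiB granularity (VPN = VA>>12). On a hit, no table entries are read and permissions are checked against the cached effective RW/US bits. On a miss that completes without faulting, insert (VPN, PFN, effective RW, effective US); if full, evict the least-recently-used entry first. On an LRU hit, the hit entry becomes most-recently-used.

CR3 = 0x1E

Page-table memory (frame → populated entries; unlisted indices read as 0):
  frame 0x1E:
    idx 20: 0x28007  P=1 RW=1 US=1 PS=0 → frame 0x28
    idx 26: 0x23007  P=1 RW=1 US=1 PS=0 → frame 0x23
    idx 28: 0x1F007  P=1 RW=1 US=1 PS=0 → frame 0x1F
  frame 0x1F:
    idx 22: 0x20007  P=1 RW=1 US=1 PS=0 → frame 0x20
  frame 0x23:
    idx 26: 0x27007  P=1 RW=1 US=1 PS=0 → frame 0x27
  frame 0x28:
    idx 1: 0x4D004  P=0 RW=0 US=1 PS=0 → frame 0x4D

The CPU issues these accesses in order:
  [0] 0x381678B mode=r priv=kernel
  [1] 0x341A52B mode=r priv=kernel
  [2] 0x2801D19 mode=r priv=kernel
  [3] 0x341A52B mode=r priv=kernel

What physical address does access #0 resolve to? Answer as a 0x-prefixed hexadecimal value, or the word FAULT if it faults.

Trace:
#0 VA=0x381678B (r,kernel):
  lvl0: tbl 0x1E, slot 28 ⇒ 0x1F007 (P1/RW1/US1/PS0)
  lvl1: tbl 0x1F, slot 22 ⇒ 0x20007 (P1/RW1/US1/PS0)
  ✓ 0x2078B  — 2 lookups
#1 VA=0x341A52B (r,kernel):
  lvl0: tbl 0x1E, slot 26 ⇒ 0x23007 (P1/RW1/US1/PS0)
  lvl1: tbl 0x23, slot 26 ⇒ 0x27007 (P1/RW1/US1/PS0)
  ✓ 0x2752B  — 2 lookups
#2 VA=0x2801D19 (r,kernel):
  lvl0: tbl 0x1E, slot 20 ⇒ 0x28007 (P1/RW1/US1/PS0)
  lvl1: tbl 0x28, slot 1 ⇒ 0x4D004 (P0/RW0/US1/PS0)
  ⇒ fault: PAGE_NOT_PRESENT  — 2 lookups
#3 VA=0x341A52B (r,kernel):
  TLB hit vpn=0x341A → PA=0x2752B

Access #0 PA: 0x2078B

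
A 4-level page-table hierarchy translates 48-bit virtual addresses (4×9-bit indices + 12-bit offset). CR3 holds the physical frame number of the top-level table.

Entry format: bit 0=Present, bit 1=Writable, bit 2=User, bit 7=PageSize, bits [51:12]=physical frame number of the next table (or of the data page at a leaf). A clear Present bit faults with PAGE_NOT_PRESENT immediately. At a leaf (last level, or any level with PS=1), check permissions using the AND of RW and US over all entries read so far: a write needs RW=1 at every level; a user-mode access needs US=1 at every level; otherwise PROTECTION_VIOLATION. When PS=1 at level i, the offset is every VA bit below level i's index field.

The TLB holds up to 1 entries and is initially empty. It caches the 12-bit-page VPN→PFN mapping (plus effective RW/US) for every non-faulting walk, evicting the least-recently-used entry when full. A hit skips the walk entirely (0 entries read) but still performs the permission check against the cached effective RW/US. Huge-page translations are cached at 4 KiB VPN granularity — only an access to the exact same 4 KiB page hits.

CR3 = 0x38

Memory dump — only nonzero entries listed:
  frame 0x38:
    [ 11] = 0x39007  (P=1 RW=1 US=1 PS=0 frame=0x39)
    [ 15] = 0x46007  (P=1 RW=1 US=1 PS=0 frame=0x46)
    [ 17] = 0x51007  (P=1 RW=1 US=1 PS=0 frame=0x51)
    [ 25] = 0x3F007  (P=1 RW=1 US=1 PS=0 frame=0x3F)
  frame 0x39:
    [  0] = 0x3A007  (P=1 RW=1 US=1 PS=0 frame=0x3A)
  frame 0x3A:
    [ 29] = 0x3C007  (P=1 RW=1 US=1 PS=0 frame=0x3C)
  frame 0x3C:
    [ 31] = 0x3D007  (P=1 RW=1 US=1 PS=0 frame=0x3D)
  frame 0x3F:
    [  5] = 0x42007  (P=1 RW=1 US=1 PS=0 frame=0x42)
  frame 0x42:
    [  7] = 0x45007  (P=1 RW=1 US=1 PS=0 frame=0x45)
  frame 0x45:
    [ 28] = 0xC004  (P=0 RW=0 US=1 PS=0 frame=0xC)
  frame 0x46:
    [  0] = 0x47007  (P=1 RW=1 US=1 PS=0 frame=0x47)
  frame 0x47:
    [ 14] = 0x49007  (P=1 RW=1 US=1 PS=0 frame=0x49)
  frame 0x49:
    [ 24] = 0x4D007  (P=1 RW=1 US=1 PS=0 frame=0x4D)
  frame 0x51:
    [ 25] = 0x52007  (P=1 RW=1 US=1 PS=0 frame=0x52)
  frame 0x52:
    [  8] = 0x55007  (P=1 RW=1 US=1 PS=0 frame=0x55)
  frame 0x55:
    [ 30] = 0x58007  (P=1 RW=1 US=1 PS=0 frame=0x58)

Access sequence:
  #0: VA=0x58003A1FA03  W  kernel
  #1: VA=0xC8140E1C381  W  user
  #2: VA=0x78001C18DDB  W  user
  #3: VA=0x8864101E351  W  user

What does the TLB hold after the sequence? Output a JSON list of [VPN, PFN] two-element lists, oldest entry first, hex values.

Trace:
#0 VA=0x58003A1FA03 (w,kernel):
  L0 @0x38[11] → 0x39007  P=1,RW=1,US=1,PS=0
  L1 @0x39[0] → 0x3A007  P=1,RW=1,US=1,PS=0
  L2 @0x3A[29] → 0x3C007  P=1,RW=1,US=1,PS=0
  L3 @0x3C[31] → 0x3D007  P=1,RW=1,US=1,PS=0
  → PA=0x3DA03  (4 entries read)
#1 VA=0xC8140E1C381 (w,user):
  L0 @0x38[25] → 0x3F007  P=1,RW=1,US=1,PS=0
  L1 @0x3F[5] → 0x42007  P=1,RW=1,US=1,PS=0
  L2 @0x42[7] → 0x45007  P=1,RW=1,US=1,PS=0
  L3 @0x45[28] → 0xC004  P=0,RW=0,US=1,PS=0
  ⇒ fault: PAGE_NOT_PRESENT  — 4 lookups
#2 VA=0x78001C18DDB (w,user):
  L0 @0x38[15] → 0x46007  P=1,RW=1,US=1,PS=0
  L1 @0x46[0] → 0x47007  P=1,RW=1,US=1,PS=0
  L2 @0x47[14] → 0x49007  P=1,RW=1,US=1,PS=0
  L3 @0x49[24] → 0x4D007  P=1,RW=1,US=1,PS=0
  → PA=0x4DDDB  (4 entries read)
#3 VA=0x8864101E351 (w,user):
  L0 @0x38[17] → 0x51007  P=1,RW=1,US=1,PS=0
  L1 @0x51[25] → 0x52007  P=1,RW=1,US=1,PS=0
  L2 @0x52[8] → 0x55007  P=1,RW=1,US=1,PS=0
  L3 @0x55[30] → 0x58007  P=1,RW=1,US=1,PS=0
  → PA=0x58351  (4 entries read)

TLB: [["0x8864101E", "0x58"]]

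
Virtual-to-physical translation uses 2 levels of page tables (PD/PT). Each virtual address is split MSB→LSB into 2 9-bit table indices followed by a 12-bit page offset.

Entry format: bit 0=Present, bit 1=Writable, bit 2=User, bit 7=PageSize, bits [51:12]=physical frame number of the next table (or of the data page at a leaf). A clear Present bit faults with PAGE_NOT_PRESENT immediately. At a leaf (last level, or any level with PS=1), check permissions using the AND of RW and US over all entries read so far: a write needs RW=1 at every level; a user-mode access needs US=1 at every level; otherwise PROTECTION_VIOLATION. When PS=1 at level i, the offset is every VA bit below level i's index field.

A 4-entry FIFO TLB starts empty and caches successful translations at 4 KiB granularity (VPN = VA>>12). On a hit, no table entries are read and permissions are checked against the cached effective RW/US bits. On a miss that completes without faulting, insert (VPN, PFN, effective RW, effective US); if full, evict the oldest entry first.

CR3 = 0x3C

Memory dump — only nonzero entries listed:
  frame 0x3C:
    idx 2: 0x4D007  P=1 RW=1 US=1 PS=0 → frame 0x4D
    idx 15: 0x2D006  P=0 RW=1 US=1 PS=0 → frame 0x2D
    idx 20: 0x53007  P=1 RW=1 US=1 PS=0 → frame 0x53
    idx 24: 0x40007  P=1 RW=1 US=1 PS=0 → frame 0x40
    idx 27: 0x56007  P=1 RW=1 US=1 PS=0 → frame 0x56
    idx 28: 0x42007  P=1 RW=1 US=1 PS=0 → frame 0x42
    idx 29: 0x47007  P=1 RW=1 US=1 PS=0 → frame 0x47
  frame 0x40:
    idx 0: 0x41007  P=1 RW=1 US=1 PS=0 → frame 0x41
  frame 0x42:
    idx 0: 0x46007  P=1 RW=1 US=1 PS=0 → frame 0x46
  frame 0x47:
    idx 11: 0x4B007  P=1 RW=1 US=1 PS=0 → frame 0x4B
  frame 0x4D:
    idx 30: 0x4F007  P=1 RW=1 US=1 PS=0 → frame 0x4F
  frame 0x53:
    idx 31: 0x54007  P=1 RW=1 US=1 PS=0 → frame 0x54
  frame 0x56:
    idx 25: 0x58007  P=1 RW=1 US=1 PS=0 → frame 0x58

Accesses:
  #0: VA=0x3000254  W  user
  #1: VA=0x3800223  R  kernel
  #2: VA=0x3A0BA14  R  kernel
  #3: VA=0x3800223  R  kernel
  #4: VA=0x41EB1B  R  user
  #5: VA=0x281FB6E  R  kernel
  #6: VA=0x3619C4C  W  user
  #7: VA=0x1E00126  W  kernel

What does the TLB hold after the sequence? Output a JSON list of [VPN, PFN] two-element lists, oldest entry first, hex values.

Per-access translation:
#0 VA=0x3000254 (w,user):
  [0] read 0x3C idx=24: raw=0x40007 flags P=1 W=1 U=1 S=0
  [1] read 0x40 idx=0: raw=0x41007 flags P=1 W=1 U=1 S=0
  ⇒ phys 0x41254  [2 reads]
#1 VA=0x3800223 (r,kernel):
  [0] read 0x3C idx=28: raw=0x42007 flags P=1 W=1 U=1 S=0
  [1] read 0x42 idx=0: raw=0x46007 flags P=1 W=1 U=1 S=0
  ⇒ phys 0x46223  [2 reads]
#2 VA=0x3A0BA14 (r,kernel):
  [0] read 0x3C idx=29: raw=0x47007 flags P=1 W=1 U=1 S=0
  [1] read 0x47 idx=11: raw=0x4B007 flags P=1 W=1 U=1 S=0
  ⇒ phys 0x4BA14  [2 reads]
#3 VA=0x3800223 (r,kernel):
  TLB hit vpn=0x3800 → PA=0x46223
#4 VA=0x41EB1B (r,user):
  [0] read 0x3C idx=2: raw=0x4D007 flags P=1 W=1 U=1 S=0
  [1] read 0x4D idx=30: raw=0x4F007 flags P=1 W=1 U=1 S=0
  ⇒ phys 0x4FB1B  [2 reads]
#5 VA=0x281FB6E (r,kernel):
  [0] read 0x3C idx=20: raw=0x53007 flags P=1 W=1 U=1 S=0
  [1] read 0x53 idx=31: raw=0x54007 flags P=1 W=1 U=1 S=0
  ⇒ phys 0x54B6E  [2 reads]
#6 VA=0x3619C4C (w,user):
  [0] read 0x3C idx=27: raw=0x56007 flags P=1 W=1 U=1 S=0
  [1] read 0x56 idx=25: raw=0x58007 flags P=1 W=1 U=1 S=0
  ⇒ phys 0x58C4C  [2 reads]
#7 VA=0x1E00126 (w,kernel):
  [0] read 0x3C idx=15: raw=0x2D006 flags P=0 W=1 U=1 S=0
  → PAGE_NOT_PRESENT  (1 entries read)

TLB: [["0x3A0B", "0x4B"], ["0x41E", "0x4F"], ["0x281F", "0x54"], ["0x3619", "0x58"]]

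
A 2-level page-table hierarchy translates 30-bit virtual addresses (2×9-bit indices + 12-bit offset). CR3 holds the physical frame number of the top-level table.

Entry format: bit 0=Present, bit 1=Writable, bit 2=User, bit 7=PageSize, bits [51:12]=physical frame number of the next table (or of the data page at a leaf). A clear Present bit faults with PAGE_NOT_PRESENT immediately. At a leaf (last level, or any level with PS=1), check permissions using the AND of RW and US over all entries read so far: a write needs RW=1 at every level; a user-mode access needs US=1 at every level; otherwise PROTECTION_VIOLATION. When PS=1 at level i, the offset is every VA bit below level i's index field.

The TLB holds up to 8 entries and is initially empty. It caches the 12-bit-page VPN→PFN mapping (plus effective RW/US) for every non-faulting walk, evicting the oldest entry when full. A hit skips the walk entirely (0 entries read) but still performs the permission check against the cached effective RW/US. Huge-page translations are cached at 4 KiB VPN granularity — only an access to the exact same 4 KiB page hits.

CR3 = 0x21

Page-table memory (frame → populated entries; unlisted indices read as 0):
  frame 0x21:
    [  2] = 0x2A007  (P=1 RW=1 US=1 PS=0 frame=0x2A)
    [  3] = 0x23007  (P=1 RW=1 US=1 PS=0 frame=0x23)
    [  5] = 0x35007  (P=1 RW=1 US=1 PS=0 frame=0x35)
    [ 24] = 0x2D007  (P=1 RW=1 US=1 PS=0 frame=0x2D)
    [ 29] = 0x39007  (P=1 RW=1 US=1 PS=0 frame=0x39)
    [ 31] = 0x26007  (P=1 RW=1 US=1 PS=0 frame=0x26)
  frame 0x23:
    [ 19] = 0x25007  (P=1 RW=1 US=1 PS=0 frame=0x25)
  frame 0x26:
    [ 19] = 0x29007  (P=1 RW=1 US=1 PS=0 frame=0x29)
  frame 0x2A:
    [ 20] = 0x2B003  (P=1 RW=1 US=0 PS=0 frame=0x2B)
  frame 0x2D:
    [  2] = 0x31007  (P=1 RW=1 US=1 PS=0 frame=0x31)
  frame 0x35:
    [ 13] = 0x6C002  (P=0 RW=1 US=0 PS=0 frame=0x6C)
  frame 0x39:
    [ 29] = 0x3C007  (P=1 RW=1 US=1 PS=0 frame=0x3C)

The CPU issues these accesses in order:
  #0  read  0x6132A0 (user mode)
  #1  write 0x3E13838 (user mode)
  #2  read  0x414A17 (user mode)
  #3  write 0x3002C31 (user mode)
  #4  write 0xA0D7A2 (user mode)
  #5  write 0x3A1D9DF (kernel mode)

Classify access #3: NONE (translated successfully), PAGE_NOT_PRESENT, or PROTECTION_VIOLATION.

Trace:
#0 VA=0x6132A0 (r,user):
  L0 @0x21[3] → 0x23007  P=1,RW=1,US=1,PS=0
  L1 @0x23[19] → 0x25007  P=1,RW=1,US=1,PS=0
  → PA=0x252A0  (2 entries read)
#1 VA=0x3E13838 (w,user):
  L0 @0x21[31] → 0x26007  P=1,RW=1,US=1,PS=0
  L1 @0x26[19] → 0x29007  P=1,RW=1,US=1,PS=0
  → PA=0x29838  (2 entries read)
#2 VA=0x414A17 (r,user):
  L0 @0x21[2] → 0x2A007  P=1,RW=1,US=1,PS=0
  L1 @0x2A[20] → 0x2B003  P=1,RW=1,US=0,PS=0
  → PROTECTION_VIOLATION  (2 entries read)
#3 VA=0x3002C31 (w,user):
  L0 @0x21[24] → 0x2D007  P=1,RW=1,US=1,PS=0
  L1 @0x2D[2] → 0x31007  P=1,RW=1,US=1,PS=0
  → PA=0x31C31  (2 entries read)
#4 VA=0xA0D7A2 (w,user):
  L0 @0x21[5] → 0x35007  P=1,RW=1,US=1,PS=0
  L1 @0x35[13] → 0x6C002  P=0,RW=1,US=0,PS=0
  → PAGE_NOT_PRESENT  (2 entries read)
#5 VA=0x3A1D9DF (w,kernel):
  L0 @0x21[29] → 0x39007  P=1,RW=1,US=1,PS=0
  L1 @0x39[29] → 0x3C007  P=1,RW=1,US=1,PS=0
  → PA=0x3C9DF  (2 entries read)

Access #3 fault: NONE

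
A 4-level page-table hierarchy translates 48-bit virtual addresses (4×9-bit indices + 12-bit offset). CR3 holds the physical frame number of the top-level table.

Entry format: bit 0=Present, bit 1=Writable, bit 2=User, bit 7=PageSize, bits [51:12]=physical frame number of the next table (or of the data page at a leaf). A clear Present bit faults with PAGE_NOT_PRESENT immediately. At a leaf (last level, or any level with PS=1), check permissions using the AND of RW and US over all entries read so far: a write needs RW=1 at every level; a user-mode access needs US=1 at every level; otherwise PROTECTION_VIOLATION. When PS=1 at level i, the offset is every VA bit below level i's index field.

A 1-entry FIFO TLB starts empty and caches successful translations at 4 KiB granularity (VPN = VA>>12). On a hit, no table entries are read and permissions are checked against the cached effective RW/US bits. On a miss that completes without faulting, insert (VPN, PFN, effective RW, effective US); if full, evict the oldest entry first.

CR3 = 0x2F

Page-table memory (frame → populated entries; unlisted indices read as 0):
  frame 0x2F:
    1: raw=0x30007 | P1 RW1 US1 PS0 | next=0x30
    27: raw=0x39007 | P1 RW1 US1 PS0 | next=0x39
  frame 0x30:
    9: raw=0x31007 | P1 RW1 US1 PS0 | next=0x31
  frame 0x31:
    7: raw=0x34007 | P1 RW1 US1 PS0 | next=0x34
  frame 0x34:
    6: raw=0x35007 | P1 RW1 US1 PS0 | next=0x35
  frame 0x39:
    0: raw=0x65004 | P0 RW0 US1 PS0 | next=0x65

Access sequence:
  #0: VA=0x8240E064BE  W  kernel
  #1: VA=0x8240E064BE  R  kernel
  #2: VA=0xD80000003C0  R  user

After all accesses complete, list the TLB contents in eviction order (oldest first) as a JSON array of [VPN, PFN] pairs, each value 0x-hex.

Walk each access:
#0 VA=0x8240E064BE (w,kernel):
  L0: frame=0x2F idx=1 entry=0x30007 [P=1 RW=1 US=1 PS=0]
  L1: frame=0x30 idx=9 entry=0x31007 [P=1 RW=1 US=1 PS=0]
  L2: frame=0x31 idx=7 entry=0x34007 [P=1 RW=1 US=1 PS=0]
  L3: frame=0x34 idx=6 entry=0x35007 [P=1 RW=1 US=1 PS=0]
  → PA=0x354BE  (4 entries read)
#1 VA=0x8240E064BE (r,kernel):
  TLB hit vpn=0x8240E06 → PA=0x354BE
#2 VA=0xD80000003C0 (r,user):
  L0: frame=0x2F idx=27 entry=0x39007 [P=1 RW=1 US=1 PS=0]
  L1: frame=0x39 idx=0 entry=0x65004 [P=0 RW=0 US=1 PS=0]
  ✗ PAGE_NOT_PRESENT  [2 reads]

TLB: [["0x8240E06", "0x35"]]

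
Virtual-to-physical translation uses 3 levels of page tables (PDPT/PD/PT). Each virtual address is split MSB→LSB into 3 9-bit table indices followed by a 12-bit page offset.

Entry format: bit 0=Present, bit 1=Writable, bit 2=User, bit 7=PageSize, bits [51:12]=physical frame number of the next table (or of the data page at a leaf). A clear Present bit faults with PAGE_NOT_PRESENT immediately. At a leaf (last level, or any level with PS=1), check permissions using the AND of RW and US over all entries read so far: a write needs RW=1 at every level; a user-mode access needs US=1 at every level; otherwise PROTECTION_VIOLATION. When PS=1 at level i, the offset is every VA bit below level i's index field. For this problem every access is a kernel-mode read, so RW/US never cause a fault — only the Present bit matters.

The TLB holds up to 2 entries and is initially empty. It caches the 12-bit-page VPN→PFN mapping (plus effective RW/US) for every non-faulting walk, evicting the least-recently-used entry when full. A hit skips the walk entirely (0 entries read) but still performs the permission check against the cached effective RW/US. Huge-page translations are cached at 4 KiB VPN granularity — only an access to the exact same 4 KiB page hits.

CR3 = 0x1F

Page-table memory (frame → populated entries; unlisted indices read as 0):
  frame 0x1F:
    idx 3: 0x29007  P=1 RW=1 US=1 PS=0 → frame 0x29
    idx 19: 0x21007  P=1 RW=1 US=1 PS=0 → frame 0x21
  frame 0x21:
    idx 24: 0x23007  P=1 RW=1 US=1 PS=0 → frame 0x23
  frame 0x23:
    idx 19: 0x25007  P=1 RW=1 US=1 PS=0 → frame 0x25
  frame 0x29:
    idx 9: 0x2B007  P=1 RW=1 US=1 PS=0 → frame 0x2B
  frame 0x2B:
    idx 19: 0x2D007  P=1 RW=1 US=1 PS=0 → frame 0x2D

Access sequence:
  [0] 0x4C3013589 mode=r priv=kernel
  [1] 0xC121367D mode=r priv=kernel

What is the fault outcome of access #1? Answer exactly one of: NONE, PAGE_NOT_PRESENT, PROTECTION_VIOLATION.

Trace:
#0 VA=0x4C3013589 (r,kernel):
  [0] read 0x1F idx=19: raw=0x21007 flags P=1 W=1 U=1 S=0
  [1] read 0x21 idx=24: raw=0x23007 flags P=1 W=1 U=1 S=0
  [2] read 0x23 idx=19: raw=0x25007 flags P=1 W=1 U=1 S=0
  ✓ 0x25589  — 3 lookups
#1 VA=0xC121367D (r,kernel):
  [0] read 0x1F idx=3: raw=0x29007 flags P=1 W=1 U=1 S=0
  [1] read 0x29 idx=9: raw=0x2B007 flags P=1 W=1 U=1 S=0
  [2] read 0x2B idx=19: raw=0x2D007 flags P=1 W=1 U=1 S=0
  ✓ 0x2D67D  — 3 lookups

Access #1 fault: NONE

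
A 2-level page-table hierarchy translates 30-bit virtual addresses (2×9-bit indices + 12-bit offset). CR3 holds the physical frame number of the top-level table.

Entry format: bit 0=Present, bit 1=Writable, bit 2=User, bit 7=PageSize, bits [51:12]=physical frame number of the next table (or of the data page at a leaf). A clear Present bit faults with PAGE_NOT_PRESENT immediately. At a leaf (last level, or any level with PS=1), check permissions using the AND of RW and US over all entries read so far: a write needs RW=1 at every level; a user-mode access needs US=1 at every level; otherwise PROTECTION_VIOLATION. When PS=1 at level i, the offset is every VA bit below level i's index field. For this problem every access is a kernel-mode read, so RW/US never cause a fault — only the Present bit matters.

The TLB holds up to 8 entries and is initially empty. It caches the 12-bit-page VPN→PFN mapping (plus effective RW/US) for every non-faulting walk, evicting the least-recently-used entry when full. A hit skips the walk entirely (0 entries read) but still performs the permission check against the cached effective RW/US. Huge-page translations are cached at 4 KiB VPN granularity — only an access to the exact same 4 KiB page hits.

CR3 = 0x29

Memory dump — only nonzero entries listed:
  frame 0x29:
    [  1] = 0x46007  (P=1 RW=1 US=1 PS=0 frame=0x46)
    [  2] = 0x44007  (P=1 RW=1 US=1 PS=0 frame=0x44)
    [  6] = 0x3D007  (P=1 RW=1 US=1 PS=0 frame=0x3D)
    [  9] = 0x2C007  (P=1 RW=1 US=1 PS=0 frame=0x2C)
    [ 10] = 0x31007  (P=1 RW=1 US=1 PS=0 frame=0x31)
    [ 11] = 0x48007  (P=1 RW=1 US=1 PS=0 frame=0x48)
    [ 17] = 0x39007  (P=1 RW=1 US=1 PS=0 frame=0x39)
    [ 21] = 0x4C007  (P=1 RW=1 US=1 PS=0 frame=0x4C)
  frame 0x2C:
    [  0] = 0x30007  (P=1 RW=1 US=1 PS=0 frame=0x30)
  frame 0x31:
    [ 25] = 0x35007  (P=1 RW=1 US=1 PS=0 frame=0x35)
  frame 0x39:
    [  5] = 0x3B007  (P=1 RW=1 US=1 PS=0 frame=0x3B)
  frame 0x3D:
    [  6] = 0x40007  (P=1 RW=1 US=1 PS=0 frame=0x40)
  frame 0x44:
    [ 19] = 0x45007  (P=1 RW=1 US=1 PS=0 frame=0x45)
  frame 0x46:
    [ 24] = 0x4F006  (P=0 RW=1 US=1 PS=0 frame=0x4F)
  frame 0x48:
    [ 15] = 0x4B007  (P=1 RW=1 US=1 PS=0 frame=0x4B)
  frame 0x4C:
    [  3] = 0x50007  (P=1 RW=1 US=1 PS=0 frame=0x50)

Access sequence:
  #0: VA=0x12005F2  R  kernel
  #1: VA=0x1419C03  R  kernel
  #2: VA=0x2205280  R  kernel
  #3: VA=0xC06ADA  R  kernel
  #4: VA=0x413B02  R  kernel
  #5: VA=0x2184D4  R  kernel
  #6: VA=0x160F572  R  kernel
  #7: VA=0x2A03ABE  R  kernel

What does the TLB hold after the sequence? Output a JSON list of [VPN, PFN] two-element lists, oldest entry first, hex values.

Walk each access:
#0 VA=0x12005F2 (r,kernel):
  L0: frame=0x29 idx=9 entry=0x2C007 [P=1 RW=1 US=1 PS=0]
  L1: frame=0x2C idx=0 entry=0x30007 [P=1 RW=1 US=1 PS=0]
  ⇒ phys 0x305F2  [2 reads]
#1 VA=0x1419C03 (r,kernel):
  L0: frame=0x29 idx=10 entry=0x31007 [P=1 RW=1 US=1 PS=0]
  L1: frame=0x31 idx=25 entry=0x35007 [P=1 RW=1 US=1 PS=0]
  ⇒ phys 0x35C03  [2 reads]
#2 VA=0x2205280 (r,kernel):
  L0: frame=0x29 idx=17 entry=0x39007 [P=1 RW=1 US=1 PS=0]
  L1: frame=0x39 idx=5 entry=0x3B007 [P=1 RW=1 US=1 PS=0]
  ⇒ phys 0x3B280  [2 reads]
#3 VA=0xC06ADA (r,kernel):
  L0: frame=0x29 idx=6 entry=0x3D007 [P=1 RW=1 US=1 PS=0]
  L1: frame=0x3D idx=6 entry=0x40007 [P=1 RW=1 US=1 PS=0]
  ⇒ phys 0x40ADA  [2 reads]
#4 VA=0x413B02 (r,kernel):
  L0: frame=0x29 idx=2 entry=0x44007 [P=1 RW=1 US=1 PS=0]
  L1: frame=0x44 idx=19 entry=0x45007 [P=1 RW=1 US=1 PS=0]
  ⇒ phys 0x45B02  [2 reads]
#5 VA=0x2184D4 (r,kernel):
  L0: frame=0x29 idx=1 entry=0x46007 [P=1 RW=1 US=1 PS=0]
  L1: frame=0x46 idx=24 entry=0x4F006 [P=0 RW=1 US=1 PS=0]
  ⇒ fault: PAGE_NOT_PRESENT  — 2 lookups
#6 VA=0x160F572 (r,kernel):
  L0: frame=0x29 idx=11 entry=0x48007 [P=1 RW=1 US=1 PS=0]
  L1: frame=0x48 idx=15 entry=0x4B007 [P=1 RW=1 US=1 PS=0]
  ⇒ phys 0x4B572  [2 reads]
#7 VA=0x2A03ABE (r,kernel):
  L0: frame=0x29 idx=21 entry=0x4C007 [P=1 RW=1 US=1 PS=0]
  L1: frame=0x4C idx=3 entry=0x50007 [P=1 RW=1 US=1 PS=0]
  ⇒ phys 0x50ABE  [2 reads]

TLB: [["0x1200", "0x30"], ["0x1419", "0x35"], ["0x2205", "0x3B"], ["0xC06", "0x40"], ["0x413", "0x45"], ["0x160F", "0x4B"], ["0x2A03", "0x50"]]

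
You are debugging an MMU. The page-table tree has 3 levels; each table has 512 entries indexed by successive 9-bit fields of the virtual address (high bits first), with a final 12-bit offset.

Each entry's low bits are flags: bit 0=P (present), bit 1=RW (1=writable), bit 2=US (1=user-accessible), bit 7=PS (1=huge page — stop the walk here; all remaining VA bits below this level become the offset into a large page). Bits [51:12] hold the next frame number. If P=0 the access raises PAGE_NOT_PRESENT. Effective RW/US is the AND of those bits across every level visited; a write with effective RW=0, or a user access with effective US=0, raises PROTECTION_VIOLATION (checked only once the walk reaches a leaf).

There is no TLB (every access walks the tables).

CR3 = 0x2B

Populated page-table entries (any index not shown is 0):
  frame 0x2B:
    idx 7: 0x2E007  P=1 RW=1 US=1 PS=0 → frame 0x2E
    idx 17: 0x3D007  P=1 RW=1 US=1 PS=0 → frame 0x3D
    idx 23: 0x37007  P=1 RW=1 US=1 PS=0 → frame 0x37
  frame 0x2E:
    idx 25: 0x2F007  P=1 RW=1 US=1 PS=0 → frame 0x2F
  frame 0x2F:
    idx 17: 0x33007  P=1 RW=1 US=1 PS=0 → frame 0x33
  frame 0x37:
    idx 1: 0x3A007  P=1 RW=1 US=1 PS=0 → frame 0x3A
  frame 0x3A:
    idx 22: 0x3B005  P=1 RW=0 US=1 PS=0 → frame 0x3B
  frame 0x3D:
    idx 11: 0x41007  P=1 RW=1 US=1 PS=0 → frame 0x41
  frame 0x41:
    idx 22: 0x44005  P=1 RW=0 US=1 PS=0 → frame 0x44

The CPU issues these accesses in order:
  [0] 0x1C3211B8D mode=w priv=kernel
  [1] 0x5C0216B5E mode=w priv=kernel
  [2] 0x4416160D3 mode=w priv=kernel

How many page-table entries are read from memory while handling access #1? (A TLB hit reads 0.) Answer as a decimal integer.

Per-access translation:
#0 VA=0x1C3211B8D (w,kernel):
  L0: frame=0x2B idx=7 entry=0x2E007 [P=1 RW=1 US=1 PS=0]
  L1: frame=0x2E idx=25 entry=0x2F007 [P=1 RW=1 US=1 PS=0]
  L2: frame=0x2F idx=17 entry=0x33007 [P=1 RW=1 US=1 PS=0]
  ⇒ phys 0x33B8D  [3 reads]
#1 VA=0x5C0216B5E (w,kernel):
  L0: frame=0x2B idx=23 entry=0x37007 [P=1 RW=1 US=1 PS=0]
  L1: frame=0x37 idx=1 entry=0x3A007 [P=1 RW=1 US=1 PS=0]
  L2: frame=0x3A idx=22 entry=0x3B005 [P=1 RW=0 US=1 PS=0]
  ✗ PROTECTION_VIOLATION  [3 reads]
#2 VA=0x4416160D3 (w,kernel):
  L0: frame=0x2B idx=17 entry=0x3D007 [P=1 RW=1 US=1 PS=0]
  L1: frame=0x3D idx=11 entry=0x41007 [P=1 RW=1 US=1 PS=0]
  L2: frame=0x41 idx=22 entry=0x44005 [P=1 RW=0 US=1 PS=0]
  ✗ PROTECTION_VIOLATION  [3 reads]

Entries read for #1: 3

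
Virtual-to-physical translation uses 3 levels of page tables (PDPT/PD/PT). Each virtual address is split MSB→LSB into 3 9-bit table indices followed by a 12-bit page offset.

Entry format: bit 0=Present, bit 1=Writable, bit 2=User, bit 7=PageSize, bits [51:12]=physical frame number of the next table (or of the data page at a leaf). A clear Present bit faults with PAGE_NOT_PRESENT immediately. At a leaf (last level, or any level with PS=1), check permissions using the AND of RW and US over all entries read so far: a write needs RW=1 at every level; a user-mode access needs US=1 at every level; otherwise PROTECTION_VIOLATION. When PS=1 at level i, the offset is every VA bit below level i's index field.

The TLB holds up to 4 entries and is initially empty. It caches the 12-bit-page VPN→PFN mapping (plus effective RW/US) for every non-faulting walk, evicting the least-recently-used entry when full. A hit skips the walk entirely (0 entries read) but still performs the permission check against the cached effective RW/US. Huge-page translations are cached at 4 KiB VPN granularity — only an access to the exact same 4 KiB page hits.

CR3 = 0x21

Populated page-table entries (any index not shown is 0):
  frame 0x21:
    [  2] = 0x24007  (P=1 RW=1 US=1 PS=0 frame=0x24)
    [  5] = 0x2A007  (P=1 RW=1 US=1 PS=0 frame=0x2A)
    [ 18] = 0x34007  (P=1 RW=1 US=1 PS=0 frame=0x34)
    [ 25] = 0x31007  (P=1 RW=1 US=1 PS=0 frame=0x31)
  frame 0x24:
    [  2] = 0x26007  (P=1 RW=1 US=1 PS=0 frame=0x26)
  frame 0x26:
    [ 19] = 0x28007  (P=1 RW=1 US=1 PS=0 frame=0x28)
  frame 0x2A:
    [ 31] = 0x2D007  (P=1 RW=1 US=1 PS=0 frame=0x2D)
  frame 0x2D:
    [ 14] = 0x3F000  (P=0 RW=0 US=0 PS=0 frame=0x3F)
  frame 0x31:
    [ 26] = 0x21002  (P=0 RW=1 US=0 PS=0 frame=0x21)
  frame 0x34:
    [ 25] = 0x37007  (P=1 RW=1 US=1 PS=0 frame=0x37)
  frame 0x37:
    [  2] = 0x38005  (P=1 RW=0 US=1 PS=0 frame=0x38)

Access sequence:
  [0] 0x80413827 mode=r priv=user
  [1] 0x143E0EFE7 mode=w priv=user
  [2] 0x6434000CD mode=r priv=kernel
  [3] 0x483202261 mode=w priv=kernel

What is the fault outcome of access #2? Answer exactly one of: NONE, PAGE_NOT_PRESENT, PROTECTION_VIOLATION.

Trace:
#0 VA=0x80413827 (r,user):
  L0 @0x21[2] → 0x24007  P=1,RW=1,US=1,PS=0
  L1 @0x24[2] → 0x26007  P=1,RW=1,US=1,PS=0
  L2 @0x26[19] → 0x28007  P=1,RW=1,US=1,PS=0
  ✓ 0x28827  — 3 lookups
#1 VA=0x143E0EFE7 (w,user):
  L0 @0x21[5] → 0x2A007  P=1,RW=1,US=1,PS=0
  L1 @0x2A[31] → 0x2D007  P=1,RW=1,US=1,PS=0
  L2 @0x2D[14] → 0x3F000  P=0,RW=0,US=0,PS=0
  → PAGE_NOT_PRESENT  (3 entries read)
#2 VA=0x6434000CD (r,kernel):
  L0 @0x21[25] → 0x31007  P=1,RW=1,US=1,PS=0
  L1 @0x31[26] → 0x21002  P=0,RW=1,US=0,PS=0
  → PAGE_NOT_PRESENT  (2 entries read)
#3 VA=0x483202261 (w,kernel):
  L0 @0x21[18] → 0x34007  P=1,RW=1,US=1,PS=0
  L1 @0x34[25] → 0x37007  P=1,RW=1,US=1,PS=0
  L2 @0x37[2] → 0x38005  P=1,RW=0,US=1,PS=0
  → PROTECTION_VIOLATION  (3 entries read)

Access #2 fault: PAGE_NOT_PRESENT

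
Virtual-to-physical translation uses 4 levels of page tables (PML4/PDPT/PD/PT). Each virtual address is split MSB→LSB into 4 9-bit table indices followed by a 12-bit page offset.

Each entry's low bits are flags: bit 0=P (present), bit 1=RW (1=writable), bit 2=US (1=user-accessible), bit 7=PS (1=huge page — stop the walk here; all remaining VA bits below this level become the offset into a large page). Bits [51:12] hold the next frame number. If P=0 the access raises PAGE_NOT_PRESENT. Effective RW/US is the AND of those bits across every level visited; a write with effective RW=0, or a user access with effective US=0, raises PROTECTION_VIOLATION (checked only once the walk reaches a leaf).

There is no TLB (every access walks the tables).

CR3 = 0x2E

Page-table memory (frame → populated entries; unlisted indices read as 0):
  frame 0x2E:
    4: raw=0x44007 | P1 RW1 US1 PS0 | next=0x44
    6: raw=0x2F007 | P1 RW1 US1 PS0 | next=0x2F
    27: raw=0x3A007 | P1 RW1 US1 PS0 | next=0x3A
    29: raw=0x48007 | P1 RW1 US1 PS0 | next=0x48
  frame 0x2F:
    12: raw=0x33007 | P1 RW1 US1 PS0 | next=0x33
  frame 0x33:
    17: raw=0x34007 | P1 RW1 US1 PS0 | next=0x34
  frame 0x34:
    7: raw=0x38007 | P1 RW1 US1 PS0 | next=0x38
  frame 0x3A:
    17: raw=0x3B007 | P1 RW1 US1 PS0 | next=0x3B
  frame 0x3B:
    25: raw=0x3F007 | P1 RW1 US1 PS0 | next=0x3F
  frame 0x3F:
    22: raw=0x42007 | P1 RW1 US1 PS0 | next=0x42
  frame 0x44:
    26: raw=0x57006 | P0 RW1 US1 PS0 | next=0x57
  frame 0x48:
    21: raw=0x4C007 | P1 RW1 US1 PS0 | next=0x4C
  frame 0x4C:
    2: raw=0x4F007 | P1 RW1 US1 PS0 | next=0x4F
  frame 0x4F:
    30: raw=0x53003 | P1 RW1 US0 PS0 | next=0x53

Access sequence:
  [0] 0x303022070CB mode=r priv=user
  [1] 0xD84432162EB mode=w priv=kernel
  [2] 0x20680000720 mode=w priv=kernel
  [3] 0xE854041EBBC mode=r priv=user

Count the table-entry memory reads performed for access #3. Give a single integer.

Per-access translation:
#0 VA=0x303022070CB (r,user):
  lvl0: tbl 0x2E, slot 6 ⇒ 0x2F007 (P1/RW1/US1/PS0)
  lvl1: tbl 0x2F, slot 12 ⇒ 0x33007 (P1/RW1/US1/PS0)
  lvl2: tbl 0x33, slot 17 ⇒ 0x34007 (P1/RW1/US1/PS0)
  lvl3: tbl 0x34, slot 7 ⇒ 0x38007 (P1/RW1/US1/PS0)
  ✓ 0x380CB  — 4 lookups
#1 VA=0xD84432162EB (w,kernel):
  lvl0: tbl 0x2E, slot 27 ⇒ 0x3A007 (P1/RW1/US1/PS0)
  lvl1: tbl 0x3A, slot 17 ⇒ 0x3B007 (P1/RW1/US1/PS0)
  lvl2: tbl 0x3B, slot 25 ⇒ 0x3F007 (P1/RW1/US1/PS0)
  lvl3: tbl 0x3F, slot 22 ⇒ 0x42007 (P1/RW1/US1/PS0)
  ✓ 0x422EB  — 4 lookups
#2 VA=0x20680000720 (w,kernel):
  lvl0: tbl 0x2E, slot 4 ⇒ 0x44007 (P1/RW1/US1/PS0)
  lvl1: tbl 0x44, slot 26 ⇒ 0x57006 (P0/RW1/US1/PS0)
  → PAGE_NOT_PRESENT  (2 entries read)
#3 VA=0xE854041EBBC (r,user):
  lvl0: tbl 0x2E, slot 29 ⇒ 0x48007 (P1/RW1/US1/PS0)
  lvl1: tbl 0x48, slot 21 ⇒ 0x4C007 (P1/RW1/US1/PS0)
  lvl2: tbl 0x4C, slot 2 ⇒ 0x4F007 (P1/RW1/US1/PS0)
  lvl3: tbl 0x4F, slot 30 ⇒ 0x53003 (P1/RW1/US0/PS0)
  → PROTECTION_VIOLATION  (4 entries read)

Entries read for #3: 4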